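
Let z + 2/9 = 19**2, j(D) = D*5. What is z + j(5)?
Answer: 3472/9 ≈ 385.78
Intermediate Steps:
j(D) = 5*D
z = 3247/9 (z = -2/9 + 19**2 = -2/9 + 361 = 3247/9 ≈ 360.78)
z + j(5) = 3247/9 + 5*5 = 3247/9 + 25 = 3472/9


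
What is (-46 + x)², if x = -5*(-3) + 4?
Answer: 729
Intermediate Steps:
x = 19 (x = 15 + 4 = 19)
(-46 + x)² = (-46 + 19)² = (-27)² = 729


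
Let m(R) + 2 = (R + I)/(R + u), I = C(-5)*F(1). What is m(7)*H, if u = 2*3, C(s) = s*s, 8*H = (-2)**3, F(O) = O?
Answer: -6/13 ≈ -0.46154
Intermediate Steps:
H = -1 (H = (1/8)*(-2)**3 = (1/8)*(-8) = -1)
C(s) = s**2
I = 25 (I = (-5)**2*1 = 25*1 = 25)
u = 6
m(R) = -2 + (25 + R)/(6 + R) (m(R) = -2 + (R + 25)/(R + 6) = -2 + (25 + R)/(6 + R))
m(7)*H = ((13 - 1*7)/(6 + 7))*(-1) = ((13 - 7)/13)*(-1) = ((1/13)*6)*(-1) = (6/13)*(-1) = -6/13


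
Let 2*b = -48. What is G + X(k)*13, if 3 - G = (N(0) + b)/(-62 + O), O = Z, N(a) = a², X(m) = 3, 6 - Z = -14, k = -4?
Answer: 290/7 ≈ 41.429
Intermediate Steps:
Z = 20 (Z = 6 - 1*(-14) = 6 + 14 = 20)
O = 20
b = -24 (b = (½)*(-48) = -24)
G = 17/7 (G = 3 - (0² - 24)/(-62 + 20) = 3 - (0 - 24)/(-42) = 3 - (-24)*(-1)/42 = 3 - 1*4/7 = 3 - 4/7 = 17/7 ≈ 2.4286)
G + X(k)*13 = 17/7 + 3*13 = 17/7 + 39 = 290/7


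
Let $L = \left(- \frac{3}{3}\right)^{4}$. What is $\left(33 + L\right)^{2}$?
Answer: $1156$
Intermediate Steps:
$L = 1$ ($L = \left(\left(-3\right) \frac{1}{3}\right)^{4} = \left(-1\right)^{4} = 1$)
$\left(33 + L\right)^{2} = \left(33 + 1\right)^{2} = 34^{2} = 1156$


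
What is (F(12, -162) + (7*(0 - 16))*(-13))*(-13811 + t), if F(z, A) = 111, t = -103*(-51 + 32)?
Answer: -18575218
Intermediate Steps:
t = 1957 (t = -103*(-19) = 1957)
(F(12, -162) + (7*(0 - 16))*(-13))*(-13811 + t) = (111 + (7*(0 - 16))*(-13))*(-13811 + 1957) = (111 + (7*(-16))*(-13))*(-11854) = (111 - 112*(-13))*(-11854) = (111 + 1456)*(-11854) = 1567*(-11854) = -18575218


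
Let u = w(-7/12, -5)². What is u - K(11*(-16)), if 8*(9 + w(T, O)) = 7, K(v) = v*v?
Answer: -1978239/64 ≈ -30910.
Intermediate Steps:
K(v) = v²
w(T, O) = -65/8 (w(T, O) = -9 + (⅛)*7 = -9 + 7/8 = -65/8)
u = 4225/64 (u = (-65/8)² = 4225/64 ≈ 66.016)
u - K(11*(-16)) = 4225/64 - (11*(-16))² = 4225/64 - 1*(-176)² = 4225/64 - 1*30976 = 4225/64 - 30976 = -1978239/64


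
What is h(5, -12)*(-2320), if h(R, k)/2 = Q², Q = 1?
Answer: -4640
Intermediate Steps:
h(R, k) = 2 (h(R, k) = 2*1² = 2*1 = 2)
h(5, -12)*(-2320) = 2*(-2320) = -4640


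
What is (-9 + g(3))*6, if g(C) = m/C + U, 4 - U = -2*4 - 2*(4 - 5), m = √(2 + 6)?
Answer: 6 + 4*√2 ≈ 11.657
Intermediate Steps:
m = 2*√2 (m = √8 = 2*√2 ≈ 2.8284)
U = 10 (U = 4 - (-2*4 - 2*(4 - 5)) = 4 - (-8 - 2*(-1)) = 4 - (-8 + 2) = 4 - 1*(-6) = 4 + 6 = 10)
g(C) = 10 + 2*√2/C (g(C) = (2*√2)/C + 10 = 2*√2/C + 10 = 10 + 2*√2/C)
(-9 + g(3))*6 = (-9 + (10 + 2*√2/3))*6 = (1 + 2*√2/3)*6 = 6 + 4*√2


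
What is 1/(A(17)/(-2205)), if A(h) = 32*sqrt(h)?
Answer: -2205*sqrt(17)/544 ≈ -16.712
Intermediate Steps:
1/(A(17)/(-2205)) = 1/((32*sqrt(17))/(-2205)) = 1/((32*sqrt(17))*(-1/2205)) = 1/(-32*sqrt(17)/2205) = -2205*sqrt(17)/544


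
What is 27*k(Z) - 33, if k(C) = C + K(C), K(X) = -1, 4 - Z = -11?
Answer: 345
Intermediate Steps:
Z = 15 (Z = 4 - 1*(-11) = 4 + 11 = 15)
k(C) = -1 + C (k(C) = C - 1 = -1 + C)
27*k(Z) - 33 = 27*(-1 + 15) - 33 = 27*14 - 33 = 378 - 33 = 345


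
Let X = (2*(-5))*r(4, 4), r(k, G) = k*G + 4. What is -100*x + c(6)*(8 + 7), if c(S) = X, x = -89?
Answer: 5900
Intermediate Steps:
r(k, G) = 4 + G*k (r(k, G) = G*k + 4 = 4 + G*k)
X = -200 (X = (2*(-5))*(4 + 4*4) = -10*(4 + 16) = -10*20 = -200)
c(S) = -200
-100*x + c(6)*(8 + 7) = -100*(-89) - 200*(8 + 7) = 8900 - 200*15 = 8900 - 3000 = 5900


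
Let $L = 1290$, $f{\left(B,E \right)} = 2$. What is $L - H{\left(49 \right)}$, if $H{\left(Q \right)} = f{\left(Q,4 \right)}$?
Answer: $1288$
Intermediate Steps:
$H{\left(Q \right)} = 2$
$L - H{\left(49 \right)} = 1290 - 2 = 1288$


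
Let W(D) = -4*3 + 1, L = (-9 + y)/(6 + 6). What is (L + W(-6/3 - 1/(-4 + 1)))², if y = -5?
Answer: 5329/36 ≈ 148.03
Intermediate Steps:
L = -7/6 (L = (-9 - 5)/(6 + 6) = -14/12 = -14*1/12 = -7/6 ≈ -1.1667)
W(D) = -11 (W(D) = -12 + 1 = -11)
(L + W(-6/3 - 1/(-4 + 1)))² = (-7/6 - 11)² = (-73/6)² = 5329/36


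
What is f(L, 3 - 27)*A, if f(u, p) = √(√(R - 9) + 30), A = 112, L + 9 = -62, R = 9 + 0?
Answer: 112*√30 ≈ 613.45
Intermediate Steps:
R = 9
L = -71 (L = -9 - 62 = -71)
f(u, p) = √30 (f(u, p) = √(√(9 - 9) + 30) = √(√0 + 30) = √(0 + 30) = √30)
f(L, 3 - 27)*A = √30*112 = 112*√30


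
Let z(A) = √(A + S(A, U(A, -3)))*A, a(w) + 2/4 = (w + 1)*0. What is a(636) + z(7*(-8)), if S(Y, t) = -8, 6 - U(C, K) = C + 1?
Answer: -½ - 448*I ≈ -0.5 - 448.0*I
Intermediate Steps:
U(C, K) = 5 - C (U(C, K) = 6 - (C + 1) = 6 - (1 + C) = 6 + (-1 - C) = 5 - C)
a(w) = -½ (a(w) = -½ + (w + 1)*0 = -½ + (1 + w)*0 = -½ + 0 = -½)
z(A) = A*√(-8 + A) (z(A) = √(A - 8)*A = √(-8 + A)*A = A*√(-8 + A))
a(636) + z(7*(-8)) = -½ + (7*(-8))*√(-8 + 7*(-8)) = -½ - 56*√(-8 - 56) = -½ - 448*I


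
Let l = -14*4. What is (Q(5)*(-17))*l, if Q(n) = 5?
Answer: 4760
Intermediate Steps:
l = -56
(Q(5)*(-17))*l = (5*(-17))*(-56) = -85*(-56) = 4760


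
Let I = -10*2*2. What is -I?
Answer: 40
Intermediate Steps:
I = -40 (I = -20*2 = -40)
-I = -1*(-40) = 40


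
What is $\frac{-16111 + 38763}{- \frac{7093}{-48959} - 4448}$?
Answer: $- \frac{6410516}{1258743} \approx -5.0928$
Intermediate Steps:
$\frac{-16111 + 38763}{- \frac{7093}{-48959} - 4448} = \frac{22652}{\left(-7093\right) \left(- \frac{1}{48959}\right) - 4448} = \frac{22652}{\frac{41}{283} - 4448} = \frac{22652}{- \frac{1258743}{283}} = 22652 \left(- \frac{283}{1258743}\right) = - \frac{6410516}{1258743}$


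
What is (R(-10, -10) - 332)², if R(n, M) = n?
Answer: 116964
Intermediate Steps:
(R(-10, -10) - 332)² = (-10 - 332)² = (-342)² = 116964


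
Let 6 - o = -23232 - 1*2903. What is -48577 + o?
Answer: -22436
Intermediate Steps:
o = 26141 (o = 6 - (-23232 - 1*2903) = 6 - (-23232 - 2903) = 6 - 1*(-26135) = 6 + 26135 = 26141)
-48577 + o = -48577 + 26141 = -22436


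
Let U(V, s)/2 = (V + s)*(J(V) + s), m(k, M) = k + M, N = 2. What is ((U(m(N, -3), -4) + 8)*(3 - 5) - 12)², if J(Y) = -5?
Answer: 43264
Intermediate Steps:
m(k, M) = M + k
U(V, s) = 2*(-5 + s)*(V + s) (U(V, s) = 2*((V + s)*(-5 + s)) = 2*((-5 + s)*(V + s)) = 2*(-5 + s)*(V + s))
((U(m(N, -3), -4) + 8)*(3 - 5) - 12)² = (((-10*(-3 + 2) - 10*(-4) + 2*(-4)² + 2*(-3 + 2)*(-4)) + 8)*(3 - 5) - 12)² = (((-10*(-1) + 40 + 2*16 + 2*(-1)*(-4)) + 8)*(-2) - 12)² = (((10 + 40 + 32 + 8) + 8)*(-2) - 12)² = ((90 + 8)*(-2) - 12)² = (98*(-2) - 12)² = (-196 - 12)² = (-208)² = 43264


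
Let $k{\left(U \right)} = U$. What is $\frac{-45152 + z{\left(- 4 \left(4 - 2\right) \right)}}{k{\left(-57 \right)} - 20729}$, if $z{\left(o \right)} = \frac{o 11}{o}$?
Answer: $\frac{45141}{20786} \approx 2.1717$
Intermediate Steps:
$z{\left(o \right)} = 11$ ($z{\left(o \right)} = \frac{11 o}{o} = 11$)
$\frac{-45152 + z{\left(- 4 \left(4 - 2\right) \right)}}{k{\left(-57 \right)} - 20729} = \frac{-45152 + 11}{-57 - 20729} = - \frac{45141}{-20786} = \left(-45141\right) \left(- \frac{1}{20786}\right) = \frac{45141}{20786}$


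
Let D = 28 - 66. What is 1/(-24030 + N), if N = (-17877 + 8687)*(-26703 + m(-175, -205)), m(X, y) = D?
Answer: 1/245725760 ≈ 4.0696e-9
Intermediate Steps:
D = -38
m(X, y) = -38
N = 245749790 (N = (-17877 + 8687)*(-26703 - 38) = -9190*(-26741) = 245749790)
1/(-24030 + N) = 1/(-24030 + 245749790) = 1/245725760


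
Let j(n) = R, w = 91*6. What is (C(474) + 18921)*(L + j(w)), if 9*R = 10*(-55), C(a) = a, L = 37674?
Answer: 729501980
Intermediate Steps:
w = 546
R = -550/9 (R = (10*(-55))/9 = (1/9)*(-550) = -550/9 ≈ -61.111)
j(n) = -550/9
(C(474) + 18921)*(L + j(w)) = (474 + 18921)*(37674 - 550/9) = 19395*(338516/9) = 729501980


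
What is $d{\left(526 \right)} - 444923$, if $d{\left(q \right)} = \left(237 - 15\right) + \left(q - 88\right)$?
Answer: $-444263$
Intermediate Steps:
$d{\left(q \right)} = 134 + q$ ($d{\left(q \right)} = 222 + \left(q - 88\right) = 222 + \left(-88 + q\right) = 134 + q$)
$d{\left(526 \right)} - 444923 = \left(134 + 526\right) - 444923 = 660 - 444923 = -444263$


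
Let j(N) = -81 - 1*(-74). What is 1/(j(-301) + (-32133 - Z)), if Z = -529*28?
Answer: -1/17328 ≈ -5.7710e-5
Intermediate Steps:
j(N) = -7 (j(N) = -81 + 74 = -7)
Z = -14812
1/(j(-301) + (-32133 - Z)) = 1/(-7 + (-32133 - 1*(-14812))) = 1/(-7 + (-32133 + 14812)) = 1/(-7 - 17321) = 1/(-17328) = -1/17328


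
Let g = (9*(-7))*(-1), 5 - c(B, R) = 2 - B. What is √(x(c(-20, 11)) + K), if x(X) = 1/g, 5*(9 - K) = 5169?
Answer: I*√11298245/105 ≈ 32.012*I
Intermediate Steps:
K = -5124/5 (K = 9 - ⅕*5169 = 9 - 5169/5 = -5124/5 ≈ -1024.8)
c(B, R) = 3 + B (c(B, R) = 5 - (2 - B) = 5 + (-2 + B) = 3 + B)
g = 63 (g = -63*(-1) = 63)
x(X) = 1/63
√(x(c(-20, 11)) + K) = √(1/63 - 5124/5) = √(-322807/315) = I*√11298245/105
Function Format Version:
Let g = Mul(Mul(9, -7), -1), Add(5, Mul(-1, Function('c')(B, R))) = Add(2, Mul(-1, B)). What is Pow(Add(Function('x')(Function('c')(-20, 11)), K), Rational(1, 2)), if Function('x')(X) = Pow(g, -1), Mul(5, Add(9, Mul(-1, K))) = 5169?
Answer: Mul(Rational(1, 105), I, Pow(11298245, Rational(1, 2))) ≈ Mul(32.012, I)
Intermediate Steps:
K = Rational(-5124, 5) (K = Add(9, Mul(Rational(-1, 5), 5169)) = Add(9, Rational(-5169, 5)) = Rational(-5124, 5) ≈ -1024.8)
Function('c')(B, R) = Add(3, B) (Function('c')(B, R) = Add(5, Mul(-1, Add(2, Mul(-1, B)))) = Add(5, Add(-2, B)) = Add(3, B))
g = 63 (g = Mul(-63, -1) = 63)
Function('x')(X) = Rational(1, 63) (Function('x')(X) = Pow(63, -1) = Rational(1, 63))
Pow(Add(Function('x')(Function('c')(-20, 11)), K), Rational(1, 2)) = Pow(Add(Rational(1, 63), Rational(-5124, 5)), Rational(1, 2)) = Pow(Rational(-322807, 315), Rational(1, 2)) = Mul(Rational(1, 105), I, Pow(11298245, Rational(1, 2)))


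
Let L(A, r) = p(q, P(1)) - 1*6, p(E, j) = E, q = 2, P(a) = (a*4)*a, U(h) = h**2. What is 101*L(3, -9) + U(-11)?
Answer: -283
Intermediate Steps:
P(a) = 4*a**2 (P(a) = (4*a)*a = 4*a**2)
L(A, r) = -4 (L(A, r) = 2 - 1*6 = 2 - 6 = -4)
101*L(3, -9) + U(-11) = 101*(-4) + (-11)**2 = -404 + 121 = -283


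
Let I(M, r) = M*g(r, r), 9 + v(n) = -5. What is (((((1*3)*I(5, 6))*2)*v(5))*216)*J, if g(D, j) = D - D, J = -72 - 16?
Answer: 0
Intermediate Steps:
J = -88
v(n) = -14 (v(n) = -9 - 5 = -14)
g(D, j) = 0
I(M, r) = 0 (I(M, r) = M*0 = 0)
(((((1*3)*I(5, 6))*2)*v(5))*216)*J = (((((1*3)*0)*2)*(-14))*216)*(-88) = ((((3*0)*2)*(-14))*216)*(-88) = (((0*2)*(-14))*216)*(-88) = ((0*(-14))*216)*(-88) = (0*216)*(-88) = 0*(-88) = 0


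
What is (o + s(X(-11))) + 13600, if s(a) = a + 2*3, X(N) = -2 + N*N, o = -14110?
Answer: -385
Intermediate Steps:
X(N) = -2 + N²
s(a) = 6 + a (s(a) = a + 6 = 6 + a)
(o + s(X(-11))) + 13600 = (-14110 + (6 + (-2 + (-11)²))) + 13600 = (-14110 + (6 + (-2 + 121))) + 13600 = (-14110 + (6 + 119)) + 13600 = (-14110 + 125) + 13600 = -13985 + 13600 = -385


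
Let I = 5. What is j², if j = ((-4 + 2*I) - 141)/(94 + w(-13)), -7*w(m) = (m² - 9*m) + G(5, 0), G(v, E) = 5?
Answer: 893025/134689 ≈ 6.6303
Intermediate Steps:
w(m) = -5/7 - m²/7 + 9*m/7 (w(m) = -((m² - 9*m) + 5)/7 = -(5 + m² - 9*m)/7 = -5/7 - m²/7 + 9*m/7)
j = -945/367 (j = ((-4 + 2*5) - 141)/(94 + (-5/7 - ⅐*(-13)² + (9/7)*(-13))) = ((-4 + 10) - 141)/(94 + (-5/7 - ⅐*169 - 117/7)) = (6 - 141)/(94 + (-5/7 - 169/7 - 117/7)) = -135/(94 - 291/7) = -135/367/7 = -135*7/367 = -945/367 ≈ -2.5749)
j² = (-945/367)² = 893025/134689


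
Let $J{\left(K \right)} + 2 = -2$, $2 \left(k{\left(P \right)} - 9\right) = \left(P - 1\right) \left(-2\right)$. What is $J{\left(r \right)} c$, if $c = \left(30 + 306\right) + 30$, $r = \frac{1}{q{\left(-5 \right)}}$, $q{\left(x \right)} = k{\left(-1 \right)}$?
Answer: $-1464$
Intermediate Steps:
$k{\left(P \right)} = 10 - P$ ($k{\left(P \right)} = 9 + \frac{\left(P - 1\right) \left(-2\right)}{2} = 9 + \frac{\left(-1 + P\right) \left(-2\right)}{2} = 9 + \frac{2 - 2 P}{2} = 9 - \left(-1 + P\right) = 10 - P$)
$q{\left(x \right)} = 11$ ($q{\left(x \right)} = 10 - -1 = 10 + 1 = 11$)
$r = \frac{1}{11} \approx 0.090909$
$c = 366$ ($c = 336 + 30 = 366$)
$J{\left(K \right)} = -4$ ($J{\left(K \right)} = -2 - 2 = -4$)
$J{\left(r \right)} c = \left(-4\right) 366 = -1464$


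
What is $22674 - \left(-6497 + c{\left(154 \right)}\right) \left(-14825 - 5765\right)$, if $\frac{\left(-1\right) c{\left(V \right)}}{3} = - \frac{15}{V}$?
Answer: $- \frac{10298329537}{77} \approx -1.3374 \cdot 10^{8}$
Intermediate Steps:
$c{\left(V \right)} = \frac{45}{V}$ ($c{\left(V \right)} = - 3 \left(- \frac{15}{V}\right) = \frac{45}{V}$)
$22674 - \left(-6497 + c{\left(154 \right)}\right) \left(-14825 - 5765\right) = 22674 - \left(-6497 + \frac{45}{154}\right) \left(-14825 - 5765\right) = 22674 - \left(-6497 + 45 \cdot \frac{1}{154}\right) \left(-20590\right) = 22674 - \left(-6497 + \frac{45}{154}\right) \left(-20590\right) = 22674 - \left(- \frac{1000493}{154}\right) \left(-20590\right) = 22674 - \frac{10300075435}{77} = - \frac{10298329537}{77}$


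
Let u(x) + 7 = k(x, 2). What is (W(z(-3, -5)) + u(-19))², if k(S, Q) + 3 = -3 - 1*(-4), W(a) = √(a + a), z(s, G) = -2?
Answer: 77 - 36*I ≈ 77.0 - 36.0*I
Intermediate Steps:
W(a) = √2*√a (W(a) = √(2*a) = √2*√a)
k(S, Q) = -2 (k(S, Q) = -3 + (-3 - 1*(-4)) = -3 + (-3 + 4) = -3 + 1 = -2)
u(x) = -9 (u(x) = -7 - 2 = -9)
(W(z(-3, -5)) + u(-19))² = (√2*√(-2) - 9)² = (√2*(I*√2) - 9)² = (2*I - 9)² = (-9 + 2*I)²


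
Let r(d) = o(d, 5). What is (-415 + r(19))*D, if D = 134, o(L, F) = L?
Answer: -53064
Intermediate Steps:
r(d) = d
(-415 + r(19))*D = (-415 + 19)*134 = -396*134 = -53064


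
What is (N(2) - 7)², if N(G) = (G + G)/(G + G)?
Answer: 36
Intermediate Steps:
N(G) = 1 (N(G) = (2*G)/((2*G)) = (2*G)*(1/(2*G)) = 1)
(N(2) - 7)² = (1 - 7)² = (-6)² = 36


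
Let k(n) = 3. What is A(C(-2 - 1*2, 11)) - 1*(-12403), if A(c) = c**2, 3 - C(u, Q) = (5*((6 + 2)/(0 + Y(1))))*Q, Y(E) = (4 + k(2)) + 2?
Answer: 1175212/81 ≈ 14509.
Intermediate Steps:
Y(E) = 9 (Y(E) = (4 + 3) + 2 = 7 + 2 = 9)
C(u, Q) = 3 - 40*Q/9 (C(u, Q) = 3 - 5*((6 + 2)/(0 + 9))*Q = 3 - 5*(8/9)*Q = 3 - 40*Q/9)
A(C(-2 - 1*2, 11)) - 1*(-12403) = (3 - 40/9*11)**2 - 1*(-12403) = (3 - 440/9)**2 + 12403 = (-413/9)**2 + 12403 = 170569/81 + 12403 = 1175212/81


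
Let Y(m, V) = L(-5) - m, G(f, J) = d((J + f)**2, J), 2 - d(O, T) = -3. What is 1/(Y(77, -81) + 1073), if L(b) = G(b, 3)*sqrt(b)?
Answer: 996/992141 - 5*I*sqrt(5)/992141 ≈ 0.0010039 - 1.1269e-5*I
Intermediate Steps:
d(O, T) = 5 (d(O, T) = 2 - 1*(-3) = 2 + 3 = 5)
G(f, J) = 5
L(b) = 5*sqrt(b)
Y(m, V) = -m + 5*I*sqrt(5) (Y(m, V) = 5*sqrt(-5) - m = 5*(I*sqrt(5)) - m = 5*I*sqrt(5) - m = -m + 5*I*sqrt(5))
1/(Y(77, -81) + 1073) = 1/((-1*77 + 5*I*sqrt(5)) + 1073) = 1/((-77 + 5*I*sqrt(5)) + 1073) = 1/(996 + 5*I*sqrt(5))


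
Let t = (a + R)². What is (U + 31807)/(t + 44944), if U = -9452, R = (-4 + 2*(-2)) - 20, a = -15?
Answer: 22355/46793 ≈ 0.47774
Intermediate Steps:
R = -28 (R = (-4 - 4) - 20 = -8 - 20 = -28)
t = 1849 (t = (-15 - 28)² = (-43)² = 1849)
(U + 31807)/(t + 44944) = (-9452 + 31807)/(1849 + 44944) = 22355/46793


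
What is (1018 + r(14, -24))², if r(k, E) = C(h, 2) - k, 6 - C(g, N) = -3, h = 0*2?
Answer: 1026169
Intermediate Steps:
h = 0
C(g, N) = 9 (C(g, N) = 6 - 1*(-3) = 6 + 3 = 9)
r(k, E) = 9 - k
(1018 + r(14, -24))² = (1018 + (9 - 1*14))² = (1018 + (9 - 14))² = (1018 - 5)² = 1013² = 1026169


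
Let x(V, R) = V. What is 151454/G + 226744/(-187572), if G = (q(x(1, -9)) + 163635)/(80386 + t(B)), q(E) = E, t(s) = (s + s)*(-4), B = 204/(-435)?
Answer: 9268334192309/124567905 ≈ 74404.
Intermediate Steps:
B = -68/145 (B = 204*(-1/435) = -68/145 ≈ -0.46897)
t(s) = -8*s (t(s) = (2*s)*(-4) = -8*s)
G = 11863610/5828257 (G = (1 + 163635)/(80386 - 8*(-68/145)) = 163636/(80386 + 544/145) = 163636/(11656514/145) = 163636*(145/11656514) = 11863610/5828257 ≈ 2.0355)
151454/G + 226744/(-187572) = 151454/(11863610/5828257) + 226744/(-187572) = 151454*(5828257/11863610) + 226744*(-1/187572) = 441356417839/5931805 - 8098/6699 = 9268334192309/124567905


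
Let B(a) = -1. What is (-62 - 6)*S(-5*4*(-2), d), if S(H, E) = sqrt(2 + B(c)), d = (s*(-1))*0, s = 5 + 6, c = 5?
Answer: -68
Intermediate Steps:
s = 11
d = 0 (d = (11*(-1))*0 = -11*0 = 0)
S(H, E) = 1 (S(H, E) = sqrt(2 - 1) = sqrt(1) = 1)
(-62 - 6)*S(-5*4*(-2), d) = (-62 - 6)*1 = -68*1 = -68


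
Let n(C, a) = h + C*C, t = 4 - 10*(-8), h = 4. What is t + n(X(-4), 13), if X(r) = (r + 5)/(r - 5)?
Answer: 7129/81 ≈ 88.012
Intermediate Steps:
X(r) = (5 + r)/(-5 + r)
t = 84 (t = 4 + 80 = 84)
n(C, a) = 4 + C**2 (n(C, a) = 4 + C*C = 4 + C**2)
t + n(X(-4), 13) = 84 + (4 + ((5 - 4)/(-5 - 4))**2) = 84 + (4 + (1/(-9))**2) = 84 + (4 + (-1/9*1)**2) = 84 + (4 + (-1/9)**2) = 84 + (4 + 1/81) = 84 + 325/81 = 7129/81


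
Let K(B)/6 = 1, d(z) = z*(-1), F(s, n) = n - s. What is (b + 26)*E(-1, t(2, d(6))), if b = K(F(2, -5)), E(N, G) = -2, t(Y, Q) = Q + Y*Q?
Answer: -64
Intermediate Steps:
d(z) = -z
t(Y, Q) = Q + Q*Y
K(B) = 6 (K(B) = 6*1 = 6)
b = 6
(b + 26)*E(-1, t(2, d(6))) = (6 + 26)*(-2) = 32*(-2) = -64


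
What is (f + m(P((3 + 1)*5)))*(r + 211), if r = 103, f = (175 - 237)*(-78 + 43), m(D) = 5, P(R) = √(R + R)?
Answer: 682950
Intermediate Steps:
P(R) = √2*√R (P(R) = √(2*R) = √2*√R)
f = 2170 (f = -62*(-35) = 2170)
(f + m(P((3 + 1)*5)))*(r + 211) = (2170 + 5)*(103 + 211) = 2175*314 = 682950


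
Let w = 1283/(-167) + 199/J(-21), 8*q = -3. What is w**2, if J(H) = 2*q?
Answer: 18709041961/251001 ≈ 74538.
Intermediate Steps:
q = -3/8 (q = (1/8)*(-3) = -3/8 ≈ -0.37500)
J(H) = -3/4 (J(H) = 2*(-3/8) = -3/4)
w = -136781/501 (w = 1283/(-167) + 199/(-3/4) = 1283*(-1/167) + 199*(-4/3) = -1283/167 - 796/3 = -136781/501 ≈ -273.02)
w**2 = (-136781/501)**2 = 18709041961/251001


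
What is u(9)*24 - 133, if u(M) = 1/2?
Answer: -121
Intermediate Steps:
u(M) = 1/2
u(9)*24 - 133 = (1/2)*24 - 133 = 12 - 133 = -121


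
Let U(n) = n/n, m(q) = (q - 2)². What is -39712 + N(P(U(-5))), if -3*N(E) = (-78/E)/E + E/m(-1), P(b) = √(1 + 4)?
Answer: -198534/5 - √5/27 ≈ -39707.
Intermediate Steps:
m(q) = (-2 + q)²
U(n) = 1
P(b) = √5
N(E) = 26/E² - E/27 (N(E) = -((-78/E)/E + E/((-2 - 1)²))/3 = -(-78/E² + E/((-3)²))/3 = -(-78/E² + E/9)/3 = 26/E² - E/27)
-39712 + N(P(U(-5))) = -39712 + (26/(√5)² - √5/27) = -39712 + (26*(⅕) - √5/27) = -39712 + (26/5 - √5/27) = -198534/5 - √5/27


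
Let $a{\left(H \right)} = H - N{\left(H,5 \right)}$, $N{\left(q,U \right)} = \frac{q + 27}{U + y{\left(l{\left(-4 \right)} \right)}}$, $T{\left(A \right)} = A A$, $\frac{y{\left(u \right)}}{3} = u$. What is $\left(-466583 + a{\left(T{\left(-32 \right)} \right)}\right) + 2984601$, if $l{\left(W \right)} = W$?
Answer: $\frac{17634345}{7} \approx 2.5192 \cdot 10^{6}$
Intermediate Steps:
$y{\left(u \right)} = 3 u$
$T{\left(A \right)} = A^{2}$
$N{\left(q,U \right)} = \frac{27 + q}{-12 + U}$ ($N{\left(q,U \right)} = \frac{q + 27}{U + 3 \left(-4\right)} = \frac{27 + q}{U - 12} = \frac{27 + q}{-12 + U}$)
$a{\left(H \right)} = \frac{27}{7} + \frac{8 H}{7}$ ($a{\left(H \right)} = H - \frac{27 + H}{-12 + 5} = H - \frac{27 + H}{-7} = H - - \frac{27 + H}{7} = H - \left(- \frac{27}{7} - \frac{H}{7}\right) = H + \left(\frac{27}{7} + \frac{H}{7}\right) = \frac{27}{7} + \frac{8 H}{7}$)
$\left(-466583 + a{\left(T{\left(-32 \right)} \right)}\right) + 2984601 = \left(-466583 + \left(\frac{27}{7} + \frac{8 \left(-32\right)^{2}}{7}\right)\right) + 2984601 = \left(-466583 + \left(\frac{27}{7} + \frac{8}{7} \cdot 1024\right)\right) + 2984601 = \left(-466583 + \left(\frac{27}{7} + \frac{8192}{7}\right)\right) + 2984601 = \left(-466583 + \frac{8219}{7}\right) + 2984601 = - \frac{3257862}{7} + 2984601 = \frac{17634345}{7}$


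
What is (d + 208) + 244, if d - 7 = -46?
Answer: 413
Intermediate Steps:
d = -39 (d = 7 - 46 = -39)
(d + 208) + 244 = (-39 + 208) + 244 = 169 + 244 = 413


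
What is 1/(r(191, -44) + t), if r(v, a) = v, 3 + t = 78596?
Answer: 1/78784 ≈ 1.2693e-5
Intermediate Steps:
t = 78593 (t = -3 + 78596 = 78593)
1/(r(191, -44) + t) = 1/(191 + 78593) = 1/78784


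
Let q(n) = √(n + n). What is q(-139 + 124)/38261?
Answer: I*√30/38261 ≈ 0.00014315*I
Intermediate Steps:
q(n) = √2*√n (q(n) = √(2*n) = √2*√n)
q(-139 + 124)/38261 = (√2*√(-139 + 124))/38261 = (√2*√(-15))*(1/38261) = (√2*(I*√15))*(1/38261) = (I*√30)*(1/38261) = I*√30/38261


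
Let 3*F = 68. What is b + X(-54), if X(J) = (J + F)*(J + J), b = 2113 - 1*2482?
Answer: 3015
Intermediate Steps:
F = 68/3 (F = (⅓)*68 = 68/3 ≈ 22.667)
b = -369 (b = 2113 - 2482 = -369)
X(J) = 2*J*(68/3 + J) (X(J) = (J + 68/3)*(J + J) = (68/3 + J)*(2*J) = 2*J*(68/3 + J))
b + X(-54) = -369 + (⅔)*(-54)*(68 + 3*(-54)) = -369 + (⅔)*(-54)*(68 - 162) = -369 + (⅔)*(-54)*(-94) = -369 + 3384 = 3015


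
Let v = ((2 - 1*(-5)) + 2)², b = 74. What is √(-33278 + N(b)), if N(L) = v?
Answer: I*√33197 ≈ 182.2*I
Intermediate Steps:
v = 81 (v = ((2 + 5) + 2)² = (7 + 2)² = 9² = 81)
N(L) = 81
√(-33278 + N(b)) = √(-33278 + 81) = √(-33197) = I*√33197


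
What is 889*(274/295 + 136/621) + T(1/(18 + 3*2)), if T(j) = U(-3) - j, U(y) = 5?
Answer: 1502735423/1465560 ≈ 1025.4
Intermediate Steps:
T(j) = 5 - j
889*(274/295 + 136/621) + T(1/(18 + 3*2)) = 889*(274/295 + 136/621) + (5 - 1/(18 + 3*2)) = 889*(274*(1/295) + 136*(1/621)) + (5 - 1/(18 + 6)) = 889*(274/295 + 136/621) + (5 - 1/24) = 889*(210274/183195) + (5 - 1*1/24) = 186933586/183195 + (5 - 1/24) = 186933586/183195 + 119/24 = 1502735423/1465560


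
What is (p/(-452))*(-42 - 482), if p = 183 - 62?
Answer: 15851/113 ≈ 140.27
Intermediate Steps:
p = 121
(p/(-452))*(-42 - 482) = (121/(-452))*(-42 - 482) = (121*(-1/452))*(-524) = -121/452*(-524) = 15851/113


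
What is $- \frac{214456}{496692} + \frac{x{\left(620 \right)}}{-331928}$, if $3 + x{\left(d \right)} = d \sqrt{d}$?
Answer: $- \frac{17795615273}{41216495544} - \frac{155 \sqrt{155}}{41491} \approx -0.47827$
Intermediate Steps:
$x{\left(d \right)} = -3 + d^{\frac{3}{2}}$ ($x{\left(d \right)} = -3 + d \sqrt{d} = -3 + d^{\frac{3}{2}}$)
$- \frac{214456}{496692} + \frac{x{\left(620 \right)}}{-331928} = - \frac{214456}{496692} + \frac{-3 + 620^{\frac{3}{2}}}{-331928} = \left(-214456\right) \frac{1}{496692} + \left(-3 + 1240 \sqrt{155}\right) \left(- \frac{1}{331928}\right) = - \frac{53614}{124173} + \left(\frac{3}{331928} - \frac{155 \sqrt{155}}{41491}\right) = - \frac{17795615273}{41216495544} - \frac{155 \sqrt{155}}{41491}$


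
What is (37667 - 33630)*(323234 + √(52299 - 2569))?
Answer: 1304895658 + 4037*√49730 ≈ 1.3058e+9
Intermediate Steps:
(37667 - 33630)*(323234 + √(52299 - 2569)) = 4037*(323234 + √49730) = 1304895658 + 4037*√49730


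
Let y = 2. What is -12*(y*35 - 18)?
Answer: -624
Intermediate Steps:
-12*(y*35 - 18) = -12*(2*35 - 18) = -12*(70 - 18) = -12*52 = -1*624 = -624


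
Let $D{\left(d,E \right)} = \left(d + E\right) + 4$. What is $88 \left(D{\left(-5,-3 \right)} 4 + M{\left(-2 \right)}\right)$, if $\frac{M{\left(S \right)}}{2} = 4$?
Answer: $-704$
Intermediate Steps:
$M{\left(S \right)} = 8$ ($M{\left(S \right)} = 2 \cdot 4 = 8$)
$D{\left(d,E \right)} = 4 + E + d$ ($D{\left(d,E \right)} = \left(E + d\right) + 4 = 4 + E + d$)
$88 \left(D{\left(-5,-3 \right)} 4 + M{\left(-2 \right)}\right) = 88 \left(\left(4 - 3 - 5\right) 4 + 8\right) = 88 \left(\left(-4\right) 4 + 8\right) = 88 \left(-16 + 8\right) = 88 \left(-8\right) = -704$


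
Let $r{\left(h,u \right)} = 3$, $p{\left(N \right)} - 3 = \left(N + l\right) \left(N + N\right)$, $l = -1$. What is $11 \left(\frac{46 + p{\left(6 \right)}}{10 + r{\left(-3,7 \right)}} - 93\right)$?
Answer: $- \frac{12100}{13} \approx -930.77$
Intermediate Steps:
$p{\left(N \right)} = 3 + 2 N \left(-1 + N\right)$ ($p{\left(N \right)} = 3 + \left(N - 1\right) \left(N + N\right) = 3 + \left(-1 + N\right) 2 N = 3 + 2 N \left(-1 + N\right)$)
$11 \left(\frac{46 + p{\left(6 \right)}}{10 + r{\left(-3,7 \right)}} - 93\right) = 11 \left(\frac{46 + \left(3 - 12 + 2 \cdot 6^{2}\right)}{10 + 3} - 93\right) = 11 \left(\frac{46 + \left(3 - 12 + 2 \cdot 36\right)}{13} - 93\right) = 11 \left(\left(46 + \left(3 - 12 + 72\right)\right) \frac{1}{13} - 93\right) = 11 \left(\left(46 + 63\right) \frac{1}{13} - 93\right) = 11 \left(109 \cdot \frac{1}{13} - 93\right) = 11 \left(\frac{109}{13} - 93\right) = 11 \left(- \frac{1100}{13}\right) = - \frac{12100}{13}$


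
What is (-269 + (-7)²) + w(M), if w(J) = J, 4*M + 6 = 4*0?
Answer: -443/2 ≈ -221.50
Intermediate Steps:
M = -3/2 (M = -3/2 + (4*0)/4 = -3/2 + (¼)*0 = -3/2 + 0 = -3/2 ≈ -1.5000)
(-269 + (-7)²) + w(M) = (-269 + (-7)²) - 3/2 = (-269 + 49) - 3/2 = -220 - 3/2 = -443/2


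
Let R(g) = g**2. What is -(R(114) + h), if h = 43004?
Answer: -56000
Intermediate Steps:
-(R(114) + h) = -(114**2 + 43004) = -(12996 + 43004) = -1*56000 = -56000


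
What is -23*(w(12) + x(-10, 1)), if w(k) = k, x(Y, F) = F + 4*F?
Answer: -391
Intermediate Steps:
x(Y, F) = 5*F
-23*(w(12) + x(-10, 1)) = -23*(12 + 5*1) = -23*(12 + 5) = -23*17 = -391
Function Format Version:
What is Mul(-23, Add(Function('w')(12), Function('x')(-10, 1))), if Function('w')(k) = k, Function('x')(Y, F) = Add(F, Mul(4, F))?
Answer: -391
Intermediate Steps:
Function('x')(Y, F) = Mul(5, F)
Mul(-23, Add(Function('w')(12), Function('x')(-10, 1))) = Mul(-23, Add(12, Mul(5, 1))) = Mul(-23, Add(12, 5)) = Mul(-23, 17) = -391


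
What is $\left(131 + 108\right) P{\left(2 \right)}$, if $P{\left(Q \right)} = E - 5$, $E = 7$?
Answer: $478$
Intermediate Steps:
$P{\left(Q \right)} = 2$ ($P{\left(Q \right)} = 7 - 5 = 2$)
$\left(131 + 108\right) P{\left(2 \right)} = \left(131 + 108\right) 2 = 239 \cdot 2 = 478$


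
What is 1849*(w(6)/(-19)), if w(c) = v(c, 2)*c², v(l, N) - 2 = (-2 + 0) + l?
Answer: -399384/19 ≈ -21020.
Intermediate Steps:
v(l, N) = l (v(l, N) = 2 + ((-2 + 0) + l) = 2 + (-2 + l) = l)
w(c) = c³ (w(c) = c*c² = c³)
1849*(w(6)/(-19)) = 1849*(6³/(-19)) = 1849*(216*(-1/19)) = 1849*(-216/19) = -399384/19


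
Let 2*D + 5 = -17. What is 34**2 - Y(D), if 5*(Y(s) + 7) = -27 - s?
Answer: 5831/5 ≈ 1166.2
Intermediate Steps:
D = -11 (D = -5/2 + (1/2)*(-17) = -5/2 - 17/2 = -11)
Y(s) = -62/5 - s/5 (Y(s) = -7 + (-27 - s)/5 = -7 + (-27/5 - s/5) = -62/5 - s/5)
34**2 - Y(D) = 34**2 - (-62/5 - 1/5*(-11)) = 1156 - (-62/5 + 11/5) = 1156 - 1*(-51/5) = 1156 + 51/5 = 5831/5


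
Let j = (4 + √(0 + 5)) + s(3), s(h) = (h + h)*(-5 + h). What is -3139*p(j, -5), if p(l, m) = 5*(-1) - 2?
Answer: 21973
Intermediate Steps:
s(h) = 2*h*(-5 + h) (s(h) = (2*h)*(-5 + h) = 2*h*(-5 + h))
j = -8 + √5 (j = (4 + √(0 + 5)) + 2*3*(-5 + 3) = (4 + √5) + 2*3*(-2) = (4 + √5) - 12 = -8 + √5 ≈ -5.7639)
p(l, m) = -7 (p(l, m) = -5 - 2 = -7)
-3139*p(j, -5) = -3139*(-7) = 21973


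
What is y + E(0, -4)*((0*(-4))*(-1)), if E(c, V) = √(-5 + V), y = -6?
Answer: -6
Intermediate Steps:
y + E(0, -4)*((0*(-4))*(-1)) = -6 + √(-5 - 4)*((0*(-4))*(-1)) = -6 + √(-9)*(0*(-1)) = -6 + (3*I)*0 = -6 + 0 = -6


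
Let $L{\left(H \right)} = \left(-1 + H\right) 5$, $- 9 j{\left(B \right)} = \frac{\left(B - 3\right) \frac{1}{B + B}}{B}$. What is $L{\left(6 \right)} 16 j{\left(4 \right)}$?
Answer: $- \frac{25}{18} \approx -1.3889$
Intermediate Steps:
$j{\left(B \right)} = - \frac{-3 + B}{18 B^{2}}$ ($j{\left(B \right)} = - \frac{\frac{B - 3}{B + B} \frac{1}{B}}{9} = - \frac{\frac{-3 + B}{2 B} \frac{1}{B}}{9} = - \frac{\frac{1}{2} \frac{1}{B^{2}} \left(-3 + B\right)}{9} = - \frac{-3 + B}{18 B^{2}}$)
$L{\left(H \right)} = -5 + 5 H$
$L{\left(6 \right)} 16 j{\left(4 \right)} = \left(-5 + 5 \cdot 6\right) 16 \frac{3 - 4}{18 \cdot 16} = \left(-5 + 30\right) 16 \cdot \frac{1}{18} \cdot \frac{1}{16} \left(3 - 4\right) = 25 \cdot 16 \cdot \frac{1}{18} \cdot \frac{1}{16} \left(-1\right) = 400 \left(- \frac{1}{288}\right) = - \frac{25}{18}$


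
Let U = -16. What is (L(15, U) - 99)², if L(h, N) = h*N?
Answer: 114921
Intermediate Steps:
L(h, N) = N*h
(L(15, U) - 99)² = (-16*15 - 99)² = (-240 - 99)² = (-339)² = 114921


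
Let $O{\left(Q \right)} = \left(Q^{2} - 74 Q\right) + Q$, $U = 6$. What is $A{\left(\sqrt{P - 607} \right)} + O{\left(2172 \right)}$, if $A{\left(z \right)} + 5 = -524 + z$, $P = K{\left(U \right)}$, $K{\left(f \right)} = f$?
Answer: $4558499 + i \sqrt{601} \approx 4.5585 \cdot 10^{6} + 24.515 i$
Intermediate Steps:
$P = 6$
$O{\left(Q \right)} = Q^{2} - 73 Q$
$A{\left(z \right)} = -529 + z$ ($A{\left(z \right)} = -5 + \left(-524 + z\right) = -529 + z$)
$A{\left(\sqrt{P - 607} \right)} + O{\left(2172 \right)} = \left(-529 + \sqrt{6 - 607}\right) + 2172 \left(-73 + 2172\right) = \left(-529 + \sqrt{-601}\right) + 2172 \cdot 2099 = \left(-529 + i \sqrt{601}\right) + 4559028 = 4558499 + i \sqrt{601}$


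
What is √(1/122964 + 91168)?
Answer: √344618351617173/61482 ≈ 301.94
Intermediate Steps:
√(1/122964 + 91168) = √(11210381953/122964) = √344618351617173/61482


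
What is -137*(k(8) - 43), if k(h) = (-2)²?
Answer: 5343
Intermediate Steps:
k(h) = 4
-137*(k(8) - 43) = -137*(4 - 43) = -137*(-39) = 5343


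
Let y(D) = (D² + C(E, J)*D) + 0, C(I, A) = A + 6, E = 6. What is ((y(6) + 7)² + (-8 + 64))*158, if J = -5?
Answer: 388206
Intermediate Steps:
C(I, A) = 6 + A
y(D) = D + D² (y(D) = (D² + (6 - 5)*D) + 0 = (D² + 1*D) + 0 = (D² + D) + 0 = (D + D²) + 0 = D + D²)
((y(6) + 7)² + (-8 + 64))*158 = ((6*(1 + 6) + 7)² + (-8 + 64))*158 = ((6*7 + 7)² + 56)*158 = ((42 + 7)² + 56)*158 = (49² + 56)*158 = (2401 + 56)*158 = 2457*158 = 388206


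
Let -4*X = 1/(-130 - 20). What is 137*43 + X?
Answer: 3534601/600 ≈ 5891.0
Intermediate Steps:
X = 1/600 (X = -1/(4*(-130 - 20)) = -1/4/(-150) = -1/4*(-1/150) = 1/600 ≈ 0.0016667)
137*43 + X = 137*43 + 1/600 = 5891 + 1/600 = 3534601/600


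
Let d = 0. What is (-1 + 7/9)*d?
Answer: 0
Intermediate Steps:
(-1 + 7/9)*d = (-1 + 7/9)*0 = -2/9*0 = 0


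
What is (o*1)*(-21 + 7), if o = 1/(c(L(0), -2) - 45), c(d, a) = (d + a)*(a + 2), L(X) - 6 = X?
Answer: 14/45 ≈ 0.31111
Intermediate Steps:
L(X) = 6 + X
c(d, a) = (2 + a)*(a + d) (c(d, a) = (a + d)*(2 + a) = (2 + a)*(a + d))
o = -1/45 (o = 1/(((-2)² + 2*(-2) + 2*(6 + 0) - 2*(6 + 0)) - 45) = 1/((4 - 4 + 2*6 - 2*6) - 45) = 1/((4 - 4 + 12 - 12) - 45) = 1/(0 - 45) = 1/(-45) = -1/45 ≈ -0.022222)
(o*1)*(-21 + 7) = (-1/45*1)*(-21 + 7) = -1/45*(-14) = 14/45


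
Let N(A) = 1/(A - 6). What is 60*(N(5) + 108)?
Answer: 6420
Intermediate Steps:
N(A) = 1/(-6 + A)
60*(N(5) + 108) = 60*(1/(-6 + 5) + 108) = 60*(1/(-1) + 108) = 60*(-1 + 108) = 60*107 = 6420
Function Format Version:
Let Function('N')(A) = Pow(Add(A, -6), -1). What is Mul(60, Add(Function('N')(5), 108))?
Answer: 6420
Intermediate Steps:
Function('N')(A) = Pow(Add(-6, A), -1)
Mul(60, Add(Function('N')(5), 108)) = Mul(60, Add(Pow(Add(-6, 5), -1), 108)) = Mul(60, Add(Pow(-1, -1), 108)) = Mul(60, Add(-1, 108)) = Mul(60, 107) = 6420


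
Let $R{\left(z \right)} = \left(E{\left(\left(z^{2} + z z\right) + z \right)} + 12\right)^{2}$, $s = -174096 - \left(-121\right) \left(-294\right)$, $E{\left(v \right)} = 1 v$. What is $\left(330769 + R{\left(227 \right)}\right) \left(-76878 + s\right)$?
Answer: $-3057639369043944$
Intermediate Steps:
$E{\left(v \right)} = v$
$s = -209670$ ($s = -174096 - 35574 = -209670$)
$R{\left(z \right)} = \left(12 + z + 2 z^{2}\right)^{2}$ ($R{\left(z \right)} = \left(\left(\left(z^{2} + z z\right) + z\right) + 12\right)^{2} = \left(\left(\left(z^{2} + z^{2}\right) + z\right) + 12\right)^{2} = \left(\left(2 z^{2} + z\right) + 12\right)^{2} = \left(\left(z + 2 z^{2}\right) + 12\right)^{2} = \left(12 + z + 2 z^{2}\right)^{2}$)
$\left(330769 + R{\left(227 \right)}\right) \left(-76878 + s\right) = \left(330769 + \left(12 + 227 \left(1 + 2 \cdot 227\right)\right)^{2}\right) \left(-76878 - 209670\right) = \left(330769 + \left(12 + 227 \left(1 + 454\right)\right)^{2}\right) \left(-286548\right) = \left(330769 + \left(12 + 227 \cdot 455\right)^{2}\right) \left(-286548\right) = \left(330769 + \left(12 + 103285\right)^{2}\right) \left(-286548\right) = \left(330769 + 103297^{2}\right) \left(-286548\right) = \left(330769 + 10670270209\right) \left(-286548\right) = 10670600978 \left(-286548\right) = -3057639369043944$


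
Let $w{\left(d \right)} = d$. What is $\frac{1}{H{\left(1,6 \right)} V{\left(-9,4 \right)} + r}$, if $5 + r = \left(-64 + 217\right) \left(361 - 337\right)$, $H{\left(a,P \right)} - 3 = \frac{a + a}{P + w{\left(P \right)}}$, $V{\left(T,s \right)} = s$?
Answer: $\frac{3}{11039} \approx 0.00027176$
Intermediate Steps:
$H{\left(a,P \right)} = 3 + \frac{a}{P}$ ($H{\left(a,P \right)} = 3 + \frac{a + a}{P + P} = 3 + \frac{2 a}{2 P} = 3 + 2 a \frac{1}{2 P} = 3 + \frac{a}{P}$)
$r = 3667$ ($r = -5 + \left(-64 + 217\right) \left(361 - 337\right) = -5 + 153 \cdot 24 = -5 + 3672 = 3667$)
$\frac{1}{H{\left(1,6 \right)} V{\left(-9,4 \right)} + r} = \frac{1}{\left(3 + 1 \cdot \frac{1}{6}\right) 4 + 3667} = \frac{1}{\left(3 + \frac{1}{6}\right) 4 + 3667} = \frac{1}{\frac{19}{6} \cdot 4 + 3667} = \frac{1}{\frac{38}{3} + 3667} = \frac{1}{\frac{11039}{3}} = \frac{3}{11039}$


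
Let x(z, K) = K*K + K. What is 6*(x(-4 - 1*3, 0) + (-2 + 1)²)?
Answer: 6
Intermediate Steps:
x(z, K) = K + K² (x(z, K) = K² + K = K + K²)
6*(x(-4 - 1*3, 0) + (-2 + 1)²) = 6*(0*(1 + 0) + (-2 + 1)²) = 6*(0*1 + (-1)²) = 6*(0 + 1) = 6*1 = 6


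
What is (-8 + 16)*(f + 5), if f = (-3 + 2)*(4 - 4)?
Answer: 40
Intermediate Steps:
f = 0 (f = -1*0 = 0)
(-8 + 16)*(f + 5) = (-8 + 16)*(0 + 5) = 8*5 = 40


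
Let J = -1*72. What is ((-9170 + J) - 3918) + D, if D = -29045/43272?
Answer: -569488565/43272 ≈ -13161.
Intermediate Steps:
J = -72
D = -29045/43272 (D = -29045*1/43272 = -29045/43272 ≈ -0.67122)
((-9170 + J) - 3918) + D = ((-9170 - 72) - 3918) - 29045/43272 = (-9242 - 3918) - 29045/43272 = -13160 - 29045/43272 = -569488565/43272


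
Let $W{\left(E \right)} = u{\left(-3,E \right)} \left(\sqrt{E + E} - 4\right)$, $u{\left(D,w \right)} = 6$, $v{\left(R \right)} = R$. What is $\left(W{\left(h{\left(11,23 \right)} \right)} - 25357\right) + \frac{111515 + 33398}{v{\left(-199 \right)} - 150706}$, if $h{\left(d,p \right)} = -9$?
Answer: $- \frac{3830264718}{150905} + 18 i \sqrt{2} \approx -25382.0 + 25.456 i$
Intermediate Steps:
$W{\left(E \right)} = -24 + 6 \sqrt{2} \sqrt{E}$ ($W{\left(E \right)} = 6 \left(\sqrt{E + E} - 4\right) = 6 \left(\sqrt{2 E} - 4\right) = 6 \left(\sqrt{2} \sqrt{E} - 4\right) = 6 \left(-4 + \sqrt{2} \sqrt{E}\right) = -24 + 6 \sqrt{2} \sqrt{E}$)
$\left(W{\left(h{\left(11,23 \right)} \right)} - 25357\right) + \frac{111515 + 33398}{v{\left(-199 \right)} - 150706} = \left(\left(-24 + 6 \sqrt{2} \sqrt{-9}\right) - 25357\right) + \frac{111515 + 33398}{-199 - 150706} = \left(\left(-24 + 6 \sqrt{2} \cdot 3 i\right) - 25357\right) + \frac{144913}{-150905} = \left(\left(-24 + 18 i \sqrt{2}\right) - 25357\right) + 144913 \left(- \frac{1}{150905}\right) = \left(-25381 + 18 i \sqrt{2}\right) - \frac{144913}{150905} = - \frac{3830264718}{150905} + 18 i \sqrt{2}$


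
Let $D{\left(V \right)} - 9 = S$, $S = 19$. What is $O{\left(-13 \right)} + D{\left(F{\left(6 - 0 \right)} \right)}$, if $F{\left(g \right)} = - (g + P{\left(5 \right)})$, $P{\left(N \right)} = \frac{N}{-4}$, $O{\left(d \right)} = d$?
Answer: $15$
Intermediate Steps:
$P{\left(N \right)} = - \frac{N}{4}$ ($P{\left(N \right)} = N \left(- \frac{1}{4}\right) = - \frac{N}{4}$)
$F{\left(g \right)} = \frac{5}{4} - g$ ($F{\left(g \right)} = - (g - \frac{5}{4}) = - (- \frac{5}{4} + g) = \frac{5}{4} - g$)
$D{\left(V \right)} = 28$ ($D{\left(V \right)} = 9 + 19 = 28$)
$O{\left(-13 \right)} + D{\left(F{\left(6 - 0 \right)} \right)} = -13 + 28 = 15$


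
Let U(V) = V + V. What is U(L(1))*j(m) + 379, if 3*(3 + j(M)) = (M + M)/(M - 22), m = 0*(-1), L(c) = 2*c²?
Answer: 367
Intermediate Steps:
U(V) = 2*V
m = 0
j(M) = -3 + 2*M/(3*(-22 + M)) (j(M) = -3 + ((M + M)/(M - 22))/3 = -3 + ((2*M)/(-22 + M))/3 = -3 + (2*M/(-22 + M))/3 = -3 + 2*M/(3*(-22 + M)))
U(L(1))*j(m) + 379 = (2*(2*1²))*((198 - 7*0)/(3*(-22 + 0))) + 379 = (2*(2*1))*((⅓)*(198 + 0)/(-22)) + 379 = (2*2)*((⅓)*(-1/22)*198) + 379 = 4*(-3) + 379 = -12 + 379 = 367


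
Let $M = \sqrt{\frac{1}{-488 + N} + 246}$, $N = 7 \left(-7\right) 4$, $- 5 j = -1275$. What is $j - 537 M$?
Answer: $255 - \frac{179 \sqrt{3196997}}{38} \approx -8167.5$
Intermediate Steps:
$j = 255$ ($j = \left(- \frac{1}{5}\right) \left(-1275\right) = 255$)
$N = -196$ ($N = \left(-49\right) 4 = -196$)
$M = \frac{\sqrt{3196997}}{114}$ ($M = \sqrt{\frac{1}{-488 - 196} + 246} = \sqrt{\frac{1}{-684} + 246} = \sqrt{- \frac{1}{684} + 246} = \sqrt{\frac{168263}{684}} = \frac{\sqrt{3196997}}{114} \approx 15.684$)
$j - 537 M = 255 - 537 \frac{\sqrt{3196997}}{114} = 255 - \frac{179 \sqrt{3196997}}{38}$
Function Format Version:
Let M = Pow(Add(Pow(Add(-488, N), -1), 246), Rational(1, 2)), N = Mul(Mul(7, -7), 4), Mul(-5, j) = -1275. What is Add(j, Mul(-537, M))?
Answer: Add(255, Mul(Rational(-179, 38), Pow(3196997, Rational(1, 2)))) ≈ -8167.5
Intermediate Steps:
j = 255 (j = Mul(Rational(-1, 5), -1275) = 255)
N = -196 (N = Mul(-49, 4) = -196)
M = Mul(Rational(1, 114), Pow(3196997, Rational(1, 2))) (M = Pow(Add(Pow(Add(-488, -196), -1), 246), Rational(1, 2)) = Pow(Add(Pow(-684, -1), 246), Rational(1, 2)) = Pow(Add(Rational(-1, 684), 246), Rational(1, 2)) = Pow(Rational(168263, 684), Rational(1, 2)) = Mul(Rational(1, 114), Pow(3196997, Rational(1, 2))) ≈ 15.684)
Add(j, Mul(-537, M)) = Add(255, Mul(-537, Mul(Rational(1, 114), Pow(3196997, Rational(1, 2))))) = Add(255, Mul(Rational(-179, 38), Pow(3196997, Rational(1, 2))))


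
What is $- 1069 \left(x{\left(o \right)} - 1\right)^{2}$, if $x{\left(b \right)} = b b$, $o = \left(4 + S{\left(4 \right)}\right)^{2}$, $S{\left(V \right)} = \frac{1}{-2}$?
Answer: $- \frac{6080712525}{256} \approx -2.3753 \cdot 10^{7}$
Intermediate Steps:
$S{\left(V \right)} = - \frac{1}{2}$
$o = \frac{49}{4}$ ($o = \left(4 - \frac{1}{2}\right)^{2} = \left(\frac{7}{2}\right)^{2} = \frac{49}{4} \approx 12.25$)
$x{\left(b \right)} = b^{2}$
$- 1069 \left(x{\left(o \right)} - 1\right)^{2} = - 1069 \left(\left(\frac{49}{4}\right)^{2} - 1\right)^{2} = - 1069 \left(\frac{2401}{16} - 1\right)^{2} = - 1069 \left(\frac{2385}{16}\right)^{2} = \left(-1069\right) \frac{5688225}{256} = - \frac{6080712525}{256}$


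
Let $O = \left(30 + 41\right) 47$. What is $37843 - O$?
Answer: $34506$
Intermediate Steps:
$O = 3337$ ($O = 71 \cdot 47 = 3337$)
$37843 - O = 37843 - 3337 = 34506$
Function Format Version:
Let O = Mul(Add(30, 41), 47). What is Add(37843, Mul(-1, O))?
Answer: 34506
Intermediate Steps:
O = 3337 (O = Mul(71, 47) = 3337)
Add(37843, Mul(-1, O)) = Add(37843, Mul(-1, 3337)) = Add(37843, -3337) = 34506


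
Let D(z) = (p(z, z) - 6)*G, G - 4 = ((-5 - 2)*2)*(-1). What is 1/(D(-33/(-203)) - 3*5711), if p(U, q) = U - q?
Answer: -1/17241 ≈ -5.8001e-5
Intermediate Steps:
G = 18 (G = 4 + ((-5 - 2)*2)*(-1) = 4 - 7*2*(-1) = 4 - 14*(-1) = 4 + 14 = 18)
D(z) = -108 (D(z) = ((z - z) - 6)*18 = (0 - 6)*18 = -6*18 = -108)
1/(D(-33/(-203)) - 3*5711) = 1/(-108 - 3*5711) = 1/(-108 - 17133) = 1/(-17241) = -1/17241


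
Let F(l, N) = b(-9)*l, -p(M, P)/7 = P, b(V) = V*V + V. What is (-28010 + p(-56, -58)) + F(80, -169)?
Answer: -21844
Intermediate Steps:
b(V) = V + V² (b(V) = V² + V = V + V²)
p(M, P) = -7*P
F(l, N) = 72*l (F(l, N) = (-9*(1 - 9))*l = (-9*(-8))*l = 72*l)
(-28010 + p(-56, -58)) + F(80, -169) = (-28010 - 7*(-58)) + 72*80 = (-28010 + 406) + 5760 = -27604 + 5760 = -21844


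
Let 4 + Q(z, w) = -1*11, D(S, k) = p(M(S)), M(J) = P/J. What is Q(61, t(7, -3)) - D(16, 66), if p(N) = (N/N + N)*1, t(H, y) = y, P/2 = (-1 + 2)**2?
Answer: -129/8 ≈ -16.125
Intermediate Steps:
P = 2 (P = 2*(-1 + 2)**2 = 2*1**2 = 2*1 = 2)
M(J) = 2/J
p(N) = 1 + N (p(N) = (1 + N)*1 = 1 + N)
D(S, k) = 1 + 2/S
Q(z, w) = -15 (Q(z, w) = -4 - 1*11 = -4 - 11 = -15)
Q(61, t(7, -3)) - D(16, 66) = -15 - (2 + 16)/16 = -15 - 18/16 = -15 - 1*9/8 = -15 - 9/8 = -129/8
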